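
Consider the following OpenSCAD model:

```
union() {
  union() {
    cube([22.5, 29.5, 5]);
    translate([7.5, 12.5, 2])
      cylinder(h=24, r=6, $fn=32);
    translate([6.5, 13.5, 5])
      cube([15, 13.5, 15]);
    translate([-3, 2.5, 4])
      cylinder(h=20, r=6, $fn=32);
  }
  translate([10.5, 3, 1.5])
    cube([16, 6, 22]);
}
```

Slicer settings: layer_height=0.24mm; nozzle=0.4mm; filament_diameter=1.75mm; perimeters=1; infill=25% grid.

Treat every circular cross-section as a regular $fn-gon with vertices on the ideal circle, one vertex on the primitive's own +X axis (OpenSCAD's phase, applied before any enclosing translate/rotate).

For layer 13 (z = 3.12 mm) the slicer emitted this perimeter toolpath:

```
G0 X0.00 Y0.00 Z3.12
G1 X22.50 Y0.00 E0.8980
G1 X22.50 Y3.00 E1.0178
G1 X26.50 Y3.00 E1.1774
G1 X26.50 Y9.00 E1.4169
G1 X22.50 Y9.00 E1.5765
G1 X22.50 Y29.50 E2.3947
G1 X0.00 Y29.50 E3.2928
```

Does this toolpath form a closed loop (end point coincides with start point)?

Start point (G0): (0.00, 0.00). End point (last G1): the path does not return to the start — open.

no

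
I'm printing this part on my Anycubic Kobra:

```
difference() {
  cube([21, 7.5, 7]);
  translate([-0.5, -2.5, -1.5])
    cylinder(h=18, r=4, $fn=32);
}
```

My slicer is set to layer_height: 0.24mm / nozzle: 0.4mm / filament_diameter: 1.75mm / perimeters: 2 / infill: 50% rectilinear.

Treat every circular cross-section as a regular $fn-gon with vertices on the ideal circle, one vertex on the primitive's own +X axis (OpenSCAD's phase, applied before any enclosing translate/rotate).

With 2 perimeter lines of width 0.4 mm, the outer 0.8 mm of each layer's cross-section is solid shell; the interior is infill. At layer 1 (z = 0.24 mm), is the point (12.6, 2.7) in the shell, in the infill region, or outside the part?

infill

At z = 0.24 mm: the 21×7.5 cube contributes its full rectangle; the r=4 cylinder at (-0.5, -2.5) contributes a regular 32-gon of circumradius 4; Subtracting the remaining from the first: starting from the 21×7.5 cube, the r=4 cylinder at (-0.5, -2.5) partially overlaps it — only the 2.48 mm² overlap (of its 49.94 mm²) is removed, clipping the outline — 1 connected region. Overall, the cross-section is a single solid region. The nearest boundary edge runs (21.00, 0.00)→(2.60, 0.00); distance from the point to it = 2.70 mm. The point is inside the cross-section and 2.70 mm from the nearest boundary — more than the 0.8 mm shell width (2 × 0.4), so it's in the infill interior.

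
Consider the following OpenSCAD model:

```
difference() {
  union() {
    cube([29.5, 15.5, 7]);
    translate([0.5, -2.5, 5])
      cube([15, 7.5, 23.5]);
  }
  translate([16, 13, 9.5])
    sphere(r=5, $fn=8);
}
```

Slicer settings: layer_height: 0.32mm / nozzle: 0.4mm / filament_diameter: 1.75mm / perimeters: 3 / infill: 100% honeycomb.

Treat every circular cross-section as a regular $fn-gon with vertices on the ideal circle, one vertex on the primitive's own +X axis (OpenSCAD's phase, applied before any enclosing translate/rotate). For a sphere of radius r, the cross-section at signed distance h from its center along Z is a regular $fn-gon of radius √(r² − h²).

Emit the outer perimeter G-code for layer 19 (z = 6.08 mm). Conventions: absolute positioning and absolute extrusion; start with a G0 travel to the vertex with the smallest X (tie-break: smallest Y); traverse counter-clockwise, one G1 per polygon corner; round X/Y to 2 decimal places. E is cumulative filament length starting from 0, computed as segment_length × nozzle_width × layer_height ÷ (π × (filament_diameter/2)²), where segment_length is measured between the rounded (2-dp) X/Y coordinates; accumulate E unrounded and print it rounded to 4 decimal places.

G0 X0.00 Y0.00 Z6.08
G1 X0.50 Y0.00 E0.0266
G1 X0.50 Y-2.50 E0.1596
G1 X15.50 Y-2.50 E0.9579
G1 X15.50 Y0.00 E1.0909
G1 X29.50 Y0.00 E1.8360
G1 X29.50 Y15.50 E2.6608
G1 X18.61 Y15.50 E3.2403
G1 X19.65 Y13.00 E3.3844
G1 X18.58 Y10.42 E3.5331
G1 X16.00 Y9.35 E3.6817
G1 X13.42 Y10.42 E3.8303
G1 X12.35 Y13.00 E3.9790
G1 X13.39 Y15.50 E4.1231
G1 X0.00 Y15.50 E4.8356
G1 X0.00 Y0.00 E5.6605

At z = 6.08 mm: the cube (footprint 29.5×15.5) is included at this height; the cube at (0.5, -2.5) (footprint 15×7.5) is included at this height; Merging all regions: the regions partially overlap (shared area 75.00 mm²), so overlapping operands fuse into one piece — 1 connected region; the r=5 sphere at (16, 13) contributes a regular 8-gon of circumradius √(5²−3.42²) = 3.647; After the difference (first − rest): starting from that combined region, the r=5 sphere at (16, 13) partially overlaps it — only the 34.46 mm² overlap (of its 37.63 mm²) is removed, clipping the outline — 1 connected region. The outline is a single polygon with 15 vertices. Extrusion per mm of travel: 0.4 × 0.32 / (π × 0.875²) = 0.053216. Accumulating E over each segment gives final E = 5.6605.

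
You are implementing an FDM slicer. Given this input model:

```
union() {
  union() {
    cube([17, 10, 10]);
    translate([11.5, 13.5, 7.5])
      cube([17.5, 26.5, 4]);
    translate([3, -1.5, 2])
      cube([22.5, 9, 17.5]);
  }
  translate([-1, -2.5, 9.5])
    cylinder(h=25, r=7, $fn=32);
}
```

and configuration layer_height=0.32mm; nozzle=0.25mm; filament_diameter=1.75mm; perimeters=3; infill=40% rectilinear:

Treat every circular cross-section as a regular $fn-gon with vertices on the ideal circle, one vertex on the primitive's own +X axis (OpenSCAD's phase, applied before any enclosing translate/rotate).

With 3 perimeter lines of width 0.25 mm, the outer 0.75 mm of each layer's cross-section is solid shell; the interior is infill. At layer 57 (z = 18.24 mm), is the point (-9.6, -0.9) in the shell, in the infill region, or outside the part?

At z = 18.24 mm: the cube is absent (z outside [0, 10]); the cube at (11.5, 13.5) is absent (z outside [7.5, 11.5]); the 22.5×9 cube at (3, -1.5) contributes its full rectangle; Taking the union: only the 22.5×9 cube at (3, -1.5) is present, so the union is just that shape — 1 connected region; the r=7 cylinder at (-1, -2.5) gives a regular 32-gon of circumradius 7 (constant along its height); Combining (union): the regions partially overlap (shared area 8.99 mm²), so overlapping operands fuse into one piece — 1 connected region. Overall, the cross-section is a single solid region. The nearest boundary edge runs (-8.00, -2.50)→(-7.87, -1.13); distance from the point to it = 1.75 mm. The point is not inside any of the regions above, so it lies outside the cross-section (1.75 mm from the nearest boundary).

outside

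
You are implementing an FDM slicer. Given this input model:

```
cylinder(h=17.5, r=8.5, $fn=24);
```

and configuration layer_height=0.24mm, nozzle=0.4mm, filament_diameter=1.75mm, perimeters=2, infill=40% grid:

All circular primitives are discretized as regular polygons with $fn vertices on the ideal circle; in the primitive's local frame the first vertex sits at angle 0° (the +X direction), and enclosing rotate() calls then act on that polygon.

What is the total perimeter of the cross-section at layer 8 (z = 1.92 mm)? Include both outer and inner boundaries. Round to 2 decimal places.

At z = 1.92 mm: the cylinder: section is a regular 24-gon, circumradius r=8.5 (perimeter = 2·24·8.500·sin(180°/24) = 53.25 mm). Overall, the cross-section is a single solid region. Total boundary length (outer) = 53.25 mm.

53.25 mm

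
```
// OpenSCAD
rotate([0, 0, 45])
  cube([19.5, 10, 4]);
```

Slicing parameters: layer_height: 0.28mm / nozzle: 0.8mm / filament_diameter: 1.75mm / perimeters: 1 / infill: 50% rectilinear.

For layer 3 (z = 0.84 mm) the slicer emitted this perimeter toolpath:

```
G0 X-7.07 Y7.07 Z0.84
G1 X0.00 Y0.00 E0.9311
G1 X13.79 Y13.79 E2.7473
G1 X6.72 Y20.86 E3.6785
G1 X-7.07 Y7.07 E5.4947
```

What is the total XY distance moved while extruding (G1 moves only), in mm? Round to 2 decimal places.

Sum the Euclidean lengths of each G1 segment: total = 59.00 mm.

59.00 mm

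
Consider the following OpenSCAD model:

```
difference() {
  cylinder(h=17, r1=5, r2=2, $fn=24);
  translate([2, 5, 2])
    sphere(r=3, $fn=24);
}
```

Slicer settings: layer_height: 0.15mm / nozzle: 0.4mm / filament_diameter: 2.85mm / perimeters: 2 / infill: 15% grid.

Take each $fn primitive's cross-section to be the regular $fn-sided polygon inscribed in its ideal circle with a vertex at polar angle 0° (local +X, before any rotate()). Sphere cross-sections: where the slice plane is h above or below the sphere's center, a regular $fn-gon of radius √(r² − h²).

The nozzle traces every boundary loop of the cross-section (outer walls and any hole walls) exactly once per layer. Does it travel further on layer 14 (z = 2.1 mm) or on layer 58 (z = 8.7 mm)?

Layer 14 (z = 2.1): the cone contributes a regular 24-gon of circumradius 4.629 (interpolated between r1=5 and r2=2 at t=0.124) (perimeter = 2·24·4.629·sin(180°/24) = 29.00 mm); the r=3 sphere at (2, 5) slices to a regular 24-gon of circumradius 2.998 (√(r²−h²) with h=0.1 from center) (perimeter = 2·24·2.998·sin(180°/24) = 18.79 mm); Subtracting the remaining from the first: starting from the cone, the r=3 sphere at (2, 5) partially overlaps it — only the 7.80 mm² overlap (of its 27.92 mm²) is removed, clipping the outline — boundary = 29.72 mm. So its perimeter = 29.72 mm. Layer 58 (z = 8.7): the cone contributes a regular 24-gon of circumradius 3.465 (interpolated between r1=5 and r2=2 at t=0.512) (perimeter = 2·24·3.465·sin(180°/24) = 21.71 mm); the sphere at (2, 5) is not intersected at this z (|z−center|=6.700 > r=3); Subtracting the remaining from the first: none of the subtracted shapes is present at this height, so the cone is unchanged — boundary = 21.71 mm. So its perimeter = 21.71 mm. Layer 14 is larger (29.72 vs 21.71 mm).

layer 14 (z = 2.1 mm)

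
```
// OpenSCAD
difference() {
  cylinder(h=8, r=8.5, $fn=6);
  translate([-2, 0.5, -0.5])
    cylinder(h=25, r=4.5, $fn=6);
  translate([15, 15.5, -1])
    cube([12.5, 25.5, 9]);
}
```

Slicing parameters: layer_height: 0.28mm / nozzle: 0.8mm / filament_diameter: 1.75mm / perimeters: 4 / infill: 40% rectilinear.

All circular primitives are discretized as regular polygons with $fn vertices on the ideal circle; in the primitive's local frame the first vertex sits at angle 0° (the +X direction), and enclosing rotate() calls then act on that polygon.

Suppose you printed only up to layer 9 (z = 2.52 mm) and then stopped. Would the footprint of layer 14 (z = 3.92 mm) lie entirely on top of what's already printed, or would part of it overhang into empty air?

Compare the two slices. At z = 2.52: the r=8.5 cylinder gives a regular 6-gon of circumradius 8.5 (constant along its height) (area = (6/2)·8.500²·sin(360°/6) = 187.71 mm²); the r=4.5 cylinder at (-2, 0.5) gives a regular 6-gon of circumradius 4.5 (constant along its height) (area = (6/2)·4.500²·sin(360°/6) = 52.61 mm²); the cube at (15, 15.5) is present — its section is the full 12.5×25.5 rectangle (area 318.75 mm²); After the difference (first − rest): starting from the r=8.5 cylinder (187.71 mm²), the r=4.5 cylinder at (-2, 0.5) lies wholly inside it (removes its full 52.61 mm² and its 27.00 mm outline becomes a hole wall); the 12.5×25.5 cube at (15, 15.5) misses the remaining region (no effect) — area = 135.10 mm². At z = 3.92: the r=8.5 cylinder gives a regular 6-gon of circumradius 8.5 (constant along its height) (area = (6/2)·8.500²·sin(360°/6) = 187.71 mm²); the cylinder at (-2, 0.5): section is a regular 6-gon, circumradius r=4.5 (area = (6/2)·4.500²·sin(360°/6) = 52.61 mm²); the cube at (15, 15.5) is present — its section is the full 12.5×25.5 rectangle (area 318.75 mm²); Subtracting the remaining from the first: starting from the r=8.5 cylinder (187.71 mm²), the r=4.5 cylinder at (-2, 0.5) lies wholly inside it (removes its full 52.61 mm² and its 27.00 mm outline becomes a hole wall); the 12.5×25.5 cube at (15, 15.5) misses the remaining region (no effect) — area = 135.10 mm². Checking containment: the cross-section at z = 3.92 is a subset of the cross-section at z = 2.52.

entirely on top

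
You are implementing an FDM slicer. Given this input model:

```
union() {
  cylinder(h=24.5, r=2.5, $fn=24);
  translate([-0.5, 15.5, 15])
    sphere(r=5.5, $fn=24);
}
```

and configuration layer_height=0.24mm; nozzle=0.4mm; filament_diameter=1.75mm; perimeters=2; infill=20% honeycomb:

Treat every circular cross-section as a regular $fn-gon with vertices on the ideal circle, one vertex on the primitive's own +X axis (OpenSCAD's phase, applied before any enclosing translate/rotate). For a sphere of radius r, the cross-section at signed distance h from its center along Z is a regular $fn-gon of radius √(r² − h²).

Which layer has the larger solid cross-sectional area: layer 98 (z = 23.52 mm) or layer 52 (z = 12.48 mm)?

layer 52 (z = 12.48 mm)

Layer 98 (z = 23.52): the cylinder: section is a regular 24-gon, circumradius r=2.5 (area = (24/2)·2.500²·sin(360°/24) = 19.41 mm²); the sphere at (-0.5, 15.5) is not intersected at this z (|z−center|=8.520 > r=5.5); Combining (union): only the r=2.5 cylinder is present, so the union is just that shape — area = 19.41 mm². So its area = 19.41 mm². Layer 52 (z = 12.48): the cylinder: section is a regular 24-gon, circumradius r=2.5 (area = (24/2)·2.500²·sin(360°/24) = 19.41 mm²); the r=5.5 sphere at (-0.5, 15.5) slices to a regular 24-gon of circumradius 4.889 (√(r²−h²) with h=2.52 from center) (area = (24/2)·4.889²·sin(360°/24) = 74.23 mm²); Merging all regions: the 2 present regions are separate (no shared area or edge), so areas and boundary lengths simply add and each stays a separate island — area = 93.64 mm². So its area = 93.64 mm². Layer 52 is larger (93.64 vs 19.41 mm²).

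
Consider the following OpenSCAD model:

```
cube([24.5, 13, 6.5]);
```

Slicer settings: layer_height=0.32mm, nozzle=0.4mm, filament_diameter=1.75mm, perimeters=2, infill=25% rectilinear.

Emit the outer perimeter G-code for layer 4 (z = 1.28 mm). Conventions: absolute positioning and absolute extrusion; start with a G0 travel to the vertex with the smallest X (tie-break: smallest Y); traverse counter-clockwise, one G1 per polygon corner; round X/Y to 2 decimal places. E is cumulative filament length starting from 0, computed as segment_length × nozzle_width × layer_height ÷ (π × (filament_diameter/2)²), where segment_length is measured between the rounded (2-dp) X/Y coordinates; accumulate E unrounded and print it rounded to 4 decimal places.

G0 X0.00 Y0.00 Z1.28
G1 X24.50 Y0.00 E1.3038
G1 X24.50 Y13.00 E1.9956
G1 X0.00 Y13.00 E3.2994
G1 X0.00 Y0.00 E3.9912

At z = 1.28 mm: the cube (footprint 24.5×13) is included at this height. The outline is a single polygon with 4 vertices. Extrusion per mm of travel: 0.4 × 0.32 / (π × 0.875²) = 0.053216. Accumulating E over each segment gives final E = 3.9912.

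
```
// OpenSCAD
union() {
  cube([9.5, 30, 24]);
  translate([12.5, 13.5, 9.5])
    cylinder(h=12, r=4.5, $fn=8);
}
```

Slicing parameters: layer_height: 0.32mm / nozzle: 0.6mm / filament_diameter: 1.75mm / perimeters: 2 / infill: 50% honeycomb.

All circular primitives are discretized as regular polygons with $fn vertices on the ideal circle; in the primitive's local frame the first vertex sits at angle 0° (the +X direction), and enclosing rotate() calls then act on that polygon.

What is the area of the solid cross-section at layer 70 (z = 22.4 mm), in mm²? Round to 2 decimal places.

285.00 mm²

At z = 22.4 mm: the cube is present — its section is the full 9.5×30 rectangle (area 285.00 mm²); the cylinder at (12.5, 13.5) is not intersected at this z (z outside [9.5, 21.5]); Combining (union): only the 9.5×30 cube is present, so the union is just that shape — area = 285.00 mm². Overall, the cross-section is a single solid region. Net area = 285.00 mm².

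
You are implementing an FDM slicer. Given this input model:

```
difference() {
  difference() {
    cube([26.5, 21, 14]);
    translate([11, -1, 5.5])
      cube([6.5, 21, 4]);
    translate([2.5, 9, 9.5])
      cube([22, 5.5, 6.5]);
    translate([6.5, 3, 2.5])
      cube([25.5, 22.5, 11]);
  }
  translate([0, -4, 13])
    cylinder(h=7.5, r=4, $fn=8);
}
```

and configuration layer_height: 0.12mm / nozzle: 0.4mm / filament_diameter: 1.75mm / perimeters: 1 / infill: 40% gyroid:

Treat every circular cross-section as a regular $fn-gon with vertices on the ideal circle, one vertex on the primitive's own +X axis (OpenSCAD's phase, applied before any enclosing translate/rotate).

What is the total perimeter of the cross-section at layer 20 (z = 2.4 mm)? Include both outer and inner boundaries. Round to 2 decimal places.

95.00 mm

At z = 2.4 mm: the cube (footprint 26.5×21) is included at this height (perimeter 95.00 mm); the cube at (11, -1) is absent (z outside [5.5, 9.5]); the cube at (2.5, 9) is absent (z outside [9.5, 16]); the cube at (6.5, 3) is absent (z outside [2.5, 13.5]); Subtracting the remaining from the first: none of the subtracted shapes is present at this height, so the 26.5×21 cube is unchanged — boundary = 95.00 mm; the cylinder at (0, -4) does not reach this height (z outside [13, 20.5]); Subtracting the remaining from the first: none of the subtracted shapes is present at this height, so that combined region is unchanged — boundary = 95.00 mm. Overall, the cross-section is a single solid region. Total boundary length (outer) = 95.00 mm.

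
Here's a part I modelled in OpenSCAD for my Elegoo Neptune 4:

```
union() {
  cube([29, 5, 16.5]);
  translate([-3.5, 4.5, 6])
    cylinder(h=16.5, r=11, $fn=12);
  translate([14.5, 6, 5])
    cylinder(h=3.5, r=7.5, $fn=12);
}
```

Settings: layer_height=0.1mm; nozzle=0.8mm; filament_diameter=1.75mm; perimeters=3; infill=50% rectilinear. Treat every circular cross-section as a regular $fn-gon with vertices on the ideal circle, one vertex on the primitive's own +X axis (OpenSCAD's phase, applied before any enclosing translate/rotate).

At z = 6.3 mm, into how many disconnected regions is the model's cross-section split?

1

At z = 6.3 mm: the cube is present — its section is the full 29×5 rectangle; the r=11 cylinder at (-3.5, 4.5) gives a regular 12-gon of circumradius 11 (constant along its height); the cylinder at (14.5, 6): section is a regular 12-gon, circumradius r=7.5; Combining (union): the regions partially overlap (shared area 96.78 mm²), so overlapping operands fuse into one piece — 1 connected region. The result has 1 disconnected region.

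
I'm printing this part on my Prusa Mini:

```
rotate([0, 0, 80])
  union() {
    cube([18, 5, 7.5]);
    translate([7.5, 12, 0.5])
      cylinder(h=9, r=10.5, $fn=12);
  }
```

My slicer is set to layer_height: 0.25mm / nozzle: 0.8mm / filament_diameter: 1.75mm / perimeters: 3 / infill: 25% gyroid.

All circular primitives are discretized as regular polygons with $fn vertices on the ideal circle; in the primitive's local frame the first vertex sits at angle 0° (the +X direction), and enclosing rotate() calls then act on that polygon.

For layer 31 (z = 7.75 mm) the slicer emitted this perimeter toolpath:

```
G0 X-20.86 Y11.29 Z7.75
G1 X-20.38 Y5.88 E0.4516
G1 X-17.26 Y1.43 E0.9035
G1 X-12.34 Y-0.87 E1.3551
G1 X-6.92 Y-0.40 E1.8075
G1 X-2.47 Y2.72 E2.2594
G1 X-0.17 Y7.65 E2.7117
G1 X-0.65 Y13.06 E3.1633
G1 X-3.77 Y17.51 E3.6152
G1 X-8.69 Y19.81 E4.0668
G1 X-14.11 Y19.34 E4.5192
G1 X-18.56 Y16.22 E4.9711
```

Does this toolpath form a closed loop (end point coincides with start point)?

no

Start point (G0): (-20.86, 11.29). End point (last G1): the path does not return to the start — open.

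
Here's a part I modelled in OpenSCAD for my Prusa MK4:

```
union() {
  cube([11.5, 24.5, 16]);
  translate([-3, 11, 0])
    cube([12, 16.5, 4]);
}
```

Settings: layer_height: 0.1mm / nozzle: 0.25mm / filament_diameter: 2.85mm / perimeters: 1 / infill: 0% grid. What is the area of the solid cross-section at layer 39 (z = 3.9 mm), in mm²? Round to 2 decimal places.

At z = 3.9 mm: the cube is present — its section is the full 11.5×24.5 rectangle (area 281.75 mm²); the 12×16.5 cube at (-3, 11) contributes its full rectangle (area 198.00 mm²); Merging all regions: the regions partially overlap — summed areas 479.75 mm² minus the doubly-counted overlap 121.50 mm² gives 358.25 mm² — area = 358.25 mm². Overall, the cross-section is a single solid region. Net area = 358.25 mm².

358.25 mm²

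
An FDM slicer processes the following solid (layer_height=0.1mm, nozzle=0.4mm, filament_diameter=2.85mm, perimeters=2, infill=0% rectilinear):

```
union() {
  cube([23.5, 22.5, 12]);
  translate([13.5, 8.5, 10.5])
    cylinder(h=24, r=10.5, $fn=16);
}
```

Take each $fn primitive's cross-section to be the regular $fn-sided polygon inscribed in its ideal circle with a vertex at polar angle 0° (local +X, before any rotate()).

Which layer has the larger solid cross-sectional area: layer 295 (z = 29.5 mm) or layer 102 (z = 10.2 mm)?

Layer 295 (z = 29.5): the cube does not reach this height (z outside [0, 12]); the r=10.5 cylinder at (13.5, 8.5) contributes a regular 16-gon of circumradius 10.5 (area = (16/2)·10.500²·sin(360°/16) = 337.53 mm²); Combining (union): only the r=10.5 cylinder at (13.5, 8.5) is present, so the union is just that shape — area = 337.53 mm². So its area = 337.53 mm². Layer 102 (z = 10.2): the 23.5×22.5 cube contributes its full rectangle (area 528.75 mm²); the cylinder at (13.5, 8.5) is absent (z outside [10.5, 34.5]); Taking the union: only the 23.5×22.5 cube is present, so the union is just that shape — area = 528.75 mm². So its area = 528.75 mm². Layer 102 is larger (528.75 vs 337.53 mm²).

layer 102 (z = 10.2 mm)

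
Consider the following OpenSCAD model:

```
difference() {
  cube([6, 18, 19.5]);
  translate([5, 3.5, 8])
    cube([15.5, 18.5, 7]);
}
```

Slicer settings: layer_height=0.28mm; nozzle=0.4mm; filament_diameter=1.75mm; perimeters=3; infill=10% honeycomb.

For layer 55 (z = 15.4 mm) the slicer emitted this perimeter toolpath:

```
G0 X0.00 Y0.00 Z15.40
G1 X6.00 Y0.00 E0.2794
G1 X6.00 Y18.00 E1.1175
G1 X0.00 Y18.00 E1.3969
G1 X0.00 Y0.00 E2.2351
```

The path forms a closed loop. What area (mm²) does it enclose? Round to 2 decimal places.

Apply the shoelace formula to the sequence of (X, Y) vertices; enclosed area = 108.00 mm².

108.00 mm²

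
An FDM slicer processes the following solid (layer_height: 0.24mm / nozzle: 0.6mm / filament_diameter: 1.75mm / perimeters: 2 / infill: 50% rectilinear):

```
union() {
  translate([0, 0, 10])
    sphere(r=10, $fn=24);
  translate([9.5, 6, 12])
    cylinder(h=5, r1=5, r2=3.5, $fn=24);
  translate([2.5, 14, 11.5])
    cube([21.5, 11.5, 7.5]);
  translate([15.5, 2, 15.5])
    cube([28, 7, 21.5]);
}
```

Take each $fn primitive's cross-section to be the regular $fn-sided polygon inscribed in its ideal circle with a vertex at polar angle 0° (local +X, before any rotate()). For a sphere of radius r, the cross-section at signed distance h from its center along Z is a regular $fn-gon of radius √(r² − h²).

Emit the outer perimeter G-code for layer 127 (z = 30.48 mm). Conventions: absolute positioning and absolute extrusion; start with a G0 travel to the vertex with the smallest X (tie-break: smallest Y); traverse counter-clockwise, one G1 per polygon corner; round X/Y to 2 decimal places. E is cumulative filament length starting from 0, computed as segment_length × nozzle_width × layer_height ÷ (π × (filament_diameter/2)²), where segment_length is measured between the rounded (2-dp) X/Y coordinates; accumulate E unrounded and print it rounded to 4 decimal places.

At z = 30.48 mm: the sphere is absent (|z−center|=20.480 > r=10); the cone at (9.5, 6) does not reach this height (z outside [12, 17]); the cube at (2.5, 14) is not intersected at this z (z outside [11.5, 19]); the cube at (15.5, 2) is present — its section is the full 28×7 rectangle; Combining (union): only the 28×7 cube at (15.5, 2) is present, so the union is just that shape — 1 connected region. The outline is a single polygon with 4 vertices. Extrusion per mm of travel: 0.6 × 0.24 / (π × 0.875²) = 0.059868. Accumulating E over each segment gives final E = 4.1908.

G0 X15.50 Y2.00 Z30.48
G1 X43.50 Y2.00 E1.6763
G1 X43.50 Y9.00 E2.0954
G1 X15.50 Y9.00 E3.7717
G1 X15.50 Y2.00 E4.1908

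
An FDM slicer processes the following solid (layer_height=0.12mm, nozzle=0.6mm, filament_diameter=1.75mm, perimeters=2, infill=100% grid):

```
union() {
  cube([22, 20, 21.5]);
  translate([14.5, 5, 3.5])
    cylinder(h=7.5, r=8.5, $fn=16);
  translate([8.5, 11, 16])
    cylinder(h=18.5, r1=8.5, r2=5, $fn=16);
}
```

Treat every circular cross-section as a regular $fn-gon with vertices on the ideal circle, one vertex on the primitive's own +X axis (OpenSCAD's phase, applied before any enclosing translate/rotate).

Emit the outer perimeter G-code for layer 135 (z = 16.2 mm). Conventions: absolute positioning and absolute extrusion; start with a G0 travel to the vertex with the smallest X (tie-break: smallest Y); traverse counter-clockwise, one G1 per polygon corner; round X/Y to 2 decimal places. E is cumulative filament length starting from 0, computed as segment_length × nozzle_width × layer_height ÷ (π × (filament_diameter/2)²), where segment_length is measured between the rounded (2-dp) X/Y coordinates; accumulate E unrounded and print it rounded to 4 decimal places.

G0 X0.00 Y0.00 Z16.20
G1 X22.00 Y0.00 E0.6586
G1 X22.00 Y20.00 E1.2572
G1 X0.00 Y20.00 E1.9158
G1 X0.00 Y0.00 E2.5145

At z = 16.2 mm: the 22×20 cube contributes its full rectangle; the cylinder at (14.5, 5) is not intersected at this z (z outside [3.5, 11]); the cone at (8.5, 11) contributes a regular 16-gon of circumradius 8.462 (interpolated between r1=8.5 and r2=5 at t=0.011); Merging all regions: the cone at (8.5, 11) lies entirely inside the 22×20 cube, so the union is just the 22×20 cube — 1 connected region. The outline is a single polygon with 4 vertices. Extrusion per mm of travel: 0.6 × 0.12 / (π × 0.875²) = 0.029934. Accumulating E over each segment gives final E = 2.5145.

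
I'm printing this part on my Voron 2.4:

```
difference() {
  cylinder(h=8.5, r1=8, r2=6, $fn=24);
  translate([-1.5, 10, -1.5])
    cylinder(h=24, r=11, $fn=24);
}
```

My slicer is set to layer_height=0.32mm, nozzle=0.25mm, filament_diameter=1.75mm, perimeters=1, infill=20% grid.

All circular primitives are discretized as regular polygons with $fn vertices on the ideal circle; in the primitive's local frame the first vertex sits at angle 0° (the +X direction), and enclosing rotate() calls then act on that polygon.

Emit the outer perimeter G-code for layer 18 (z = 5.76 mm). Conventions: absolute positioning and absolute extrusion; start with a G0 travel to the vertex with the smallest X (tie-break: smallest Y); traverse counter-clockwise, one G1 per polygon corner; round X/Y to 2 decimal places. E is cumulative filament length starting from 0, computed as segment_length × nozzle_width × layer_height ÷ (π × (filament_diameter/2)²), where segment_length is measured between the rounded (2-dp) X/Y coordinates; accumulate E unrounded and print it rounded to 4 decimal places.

At z = 5.76 mm: the cone (r1=8→r2=6) has section circumradius 6.645 here — a regular 24-gon; the r=11 cylinder at (-1.5, 10) contributes a regular 24-gon of circumradius 11; Taking the first minus the rest: starting from the cone, the r=11 cylinder at (-1.5, 10) partially overlaps it — only the 70.22 mm² overlap (of its 375.81 mm²) is removed, clipping the outline — 1 connected region. The outline is a single polygon with 20 vertices. Extrusion per mm of travel: 0.25 × 0.32 / (π × 0.875²) = 0.033260. Accumulating E over each segment gives final E = 1.2380.

G0 X-6.64 Y0.00 Z5.76
G1 X-6.42 Y-1.72 E0.0577
G1 X-5.75 Y-3.32 E0.1154
G1 X-4.70 Y-4.70 E0.1730
G1 X-3.32 Y-5.75 E0.2307
G1 X-1.72 Y-6.42 E0.2884
G1 X0.00 Y-6.64 E0.3461
G1 X1.72 Y-6.42 E0.4038
G1 X3.32 Y-5.75 E0.4615
G1 X4.70 Y-4.70 E0.5191
G1 X5.75 Y-3.32 E0.5768
G1 X6.42 Y-1.72 E0.6345
G1 X6.64 Y0.00 E0.6922
G1 X6.42 Y1.72 E0.7498
G1 X6.23 Y2.18 E0.7664
G1 X4.00 Y0.47 E0.8599
G1 X1.35 Y-0.63 E0.9553
G1 X-1.50 Y-1.00 E1.0509
G1 X-4.35 Y-0.63 E1.1465
G1 X-6.60 Y0.31 E1.2276
G1 X-6.64 Y0.00 E1.2380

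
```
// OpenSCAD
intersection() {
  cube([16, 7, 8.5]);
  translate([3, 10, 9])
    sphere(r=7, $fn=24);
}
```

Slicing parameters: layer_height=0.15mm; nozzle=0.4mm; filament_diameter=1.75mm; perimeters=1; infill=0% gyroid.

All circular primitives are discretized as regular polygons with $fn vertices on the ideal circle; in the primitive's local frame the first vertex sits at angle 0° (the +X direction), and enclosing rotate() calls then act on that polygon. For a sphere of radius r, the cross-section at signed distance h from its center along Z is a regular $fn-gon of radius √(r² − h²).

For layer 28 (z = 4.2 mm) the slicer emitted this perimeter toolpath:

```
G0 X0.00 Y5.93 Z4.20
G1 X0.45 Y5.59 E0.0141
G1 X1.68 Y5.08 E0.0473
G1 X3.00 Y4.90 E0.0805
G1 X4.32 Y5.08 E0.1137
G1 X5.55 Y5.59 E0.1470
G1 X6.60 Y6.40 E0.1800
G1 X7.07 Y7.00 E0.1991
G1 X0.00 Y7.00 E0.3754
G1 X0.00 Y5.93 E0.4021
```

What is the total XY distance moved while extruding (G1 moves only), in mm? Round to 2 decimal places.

Sum the Euclidean lengths of each G1 segment: total = 16.12 mm.

16.12 mm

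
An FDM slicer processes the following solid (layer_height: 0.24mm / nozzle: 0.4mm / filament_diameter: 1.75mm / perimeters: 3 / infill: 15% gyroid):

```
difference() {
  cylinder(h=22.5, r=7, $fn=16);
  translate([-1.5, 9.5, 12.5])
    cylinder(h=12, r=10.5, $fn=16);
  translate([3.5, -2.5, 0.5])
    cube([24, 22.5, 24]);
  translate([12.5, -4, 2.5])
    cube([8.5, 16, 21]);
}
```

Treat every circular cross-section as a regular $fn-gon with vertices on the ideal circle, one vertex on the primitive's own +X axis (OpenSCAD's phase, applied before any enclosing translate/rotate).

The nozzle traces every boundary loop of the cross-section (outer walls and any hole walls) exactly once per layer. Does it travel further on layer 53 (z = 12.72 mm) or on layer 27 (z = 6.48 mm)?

Layer 53 (z = 12.72): the r=7 cylinder contributes a regular 16-gon of circumradius 7 (perimeter = 2·16·7.000·sin(180°/16) = 43.70 mm); the r=10.5 cylinder at (-1.5, 9.5) contributes a regular 16-gon of circumradius 10.5 (perimeter = 2·16·10.500·sin(180°/16) = 65.55 mm); the cube at (3.5, -2.5) is present — its section is the full 24×22.5 rectangle (perimeter 93.00 mm); the cube at (12.5, -4) (footprint 8.5×16) is included at this height (perimeter 49.00 mm); Taking the first minus the rest: starting from the r=7 cylinder, the r=10.5 cylinder at (-1.5, 9.5) partially overlaps it — only the 74.20 mm² overlap (of its 337.53 mm²) is removed, clipping the outline; the 24×22.5 cube at (3.5, -2.5) partially overlaps it — only the 13.25 mm² overlap (of its 540.00 mm²) is removed, clipping the outline; the 8.5×16 cube at (12.5, -4) misses the remaining region (no effect) — boundary = 36.96 mm. So its perimeter = 36.96 mm. Layer 27 (z = 6.48): the r=7 cylinder contributes a regular 16-gon of circumradius 7 (perimeter = 2·16·7.000·sin(180°/16) = 43.70 mm); the cylinder at (-1.5, 9.5) is absent (z outside [12.5, 24.5]); the cube at (3.5, -2.5) (footprint 24×22.5) is included at this height (perimeter 93.00 mm); the 8.5×16 cube at (12.5, -4) contributes its full rectangle (perimeter 49.00 mm); Subtracting the remaining from the first: starting from the r=7 cylinder, the 24×22.5 cube at (3.5, -2.5) partially overlaps it — only the 22.51 mm² overlap (of its 540.00 mm²) is removed, clipping the outline; the 8.5×16 cube at (12.5, -4) misses the remaining region (no effect) — boundary = 45.37 mm. So its perimeter = 45.37 mm. Layer 27 is larger (45.37 vs 36.96 mm).

layer 27 (z = 6.48 mm)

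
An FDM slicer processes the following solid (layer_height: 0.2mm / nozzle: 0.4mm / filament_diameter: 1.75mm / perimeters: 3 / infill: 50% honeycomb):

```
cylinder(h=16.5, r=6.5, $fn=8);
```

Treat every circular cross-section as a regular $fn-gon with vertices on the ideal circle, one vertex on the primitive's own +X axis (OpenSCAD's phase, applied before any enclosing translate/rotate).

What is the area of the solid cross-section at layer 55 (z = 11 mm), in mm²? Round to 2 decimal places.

119.50 mm²

At z = 11 mm: the cylinder: section is a regular 8-gon, circumradius r=6.5 (area = (8/2)·6.500²·sin(360°/8) = 119.50 mm²). Overall, the cross-section is a single solid region. Net area = 119.50 mm².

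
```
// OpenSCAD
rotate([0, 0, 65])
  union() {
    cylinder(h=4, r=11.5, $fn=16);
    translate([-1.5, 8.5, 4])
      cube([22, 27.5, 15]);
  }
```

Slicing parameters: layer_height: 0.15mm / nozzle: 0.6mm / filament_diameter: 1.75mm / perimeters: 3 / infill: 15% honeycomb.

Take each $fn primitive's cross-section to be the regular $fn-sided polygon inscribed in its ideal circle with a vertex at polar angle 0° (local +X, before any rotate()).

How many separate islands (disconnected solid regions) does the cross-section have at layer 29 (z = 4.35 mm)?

At z = 4.35 mm: the cylinder does not reach this height (z outside [0, 4]); the cube at (-1.5, 8.5) (footprint 22×27.5) is included at this height; Merging all regions: only the 22×27.5 cube at (-1.5, 8.5) is present, so the union is just that shape — 1 connected region; (whole slice rotated 65° about Z — lengths, areas and connectivity unchanged). Overall, the cross-section is a single solid region. Island count = 1.

1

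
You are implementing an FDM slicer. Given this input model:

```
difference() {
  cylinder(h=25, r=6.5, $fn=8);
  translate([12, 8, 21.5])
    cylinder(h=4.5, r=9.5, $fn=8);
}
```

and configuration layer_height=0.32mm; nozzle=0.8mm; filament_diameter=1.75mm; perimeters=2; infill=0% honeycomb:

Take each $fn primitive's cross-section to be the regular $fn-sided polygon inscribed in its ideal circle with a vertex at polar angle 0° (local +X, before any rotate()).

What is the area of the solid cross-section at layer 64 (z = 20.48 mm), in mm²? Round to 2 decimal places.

119.50 mm²

At z = 20.48 mm: the r=6.5 cylinder contributes a regular 8-gon of circumradius 6.5 (area = (8/2)·6.500²·sin(360°/8) = 119.50 mm²); the cylinder at (12, 8) is absent (z outside [21.5, 26]); Taking the first minus the rest: none of the subtracted shapes is present at this height, so the r=6.5 cylinder is unchanged — area = 119.50 mm². Overall, the cross-section is a single solid region. Net area = 119.50 mm².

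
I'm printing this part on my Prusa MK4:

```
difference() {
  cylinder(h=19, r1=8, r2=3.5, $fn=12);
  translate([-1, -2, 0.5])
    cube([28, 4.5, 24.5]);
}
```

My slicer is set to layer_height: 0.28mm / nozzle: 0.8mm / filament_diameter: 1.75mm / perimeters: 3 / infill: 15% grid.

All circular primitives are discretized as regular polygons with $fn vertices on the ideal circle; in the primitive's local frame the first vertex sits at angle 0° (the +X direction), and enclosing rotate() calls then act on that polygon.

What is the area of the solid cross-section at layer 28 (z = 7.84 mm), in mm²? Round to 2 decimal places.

At z = 7.84 mm: the cone: at t=0.413 of its height the radius interpolates to r₁+(r₂−r₁)t = 6.143, giving a regular 12-gon of that circumradius (area = (12/2)·6.143²·sin(360°/12) = 113.22 mm²); the cube at (-1, -2) is present — its section is the full 28×4.5 rectangle (area 126.00 mm²); Taking the first minus the rest: starting from the cone (113.22 mm²), the 28×4.5 cube at (-1, -2) partially overlaps it — only the 30.77 mm² overlap (of its 126.00 mm²) is removed, clipping the outline — area = 82.44 mm². Overall, the cross-section is a single solid region. Net area = 82.44 mm².

82.44 mm²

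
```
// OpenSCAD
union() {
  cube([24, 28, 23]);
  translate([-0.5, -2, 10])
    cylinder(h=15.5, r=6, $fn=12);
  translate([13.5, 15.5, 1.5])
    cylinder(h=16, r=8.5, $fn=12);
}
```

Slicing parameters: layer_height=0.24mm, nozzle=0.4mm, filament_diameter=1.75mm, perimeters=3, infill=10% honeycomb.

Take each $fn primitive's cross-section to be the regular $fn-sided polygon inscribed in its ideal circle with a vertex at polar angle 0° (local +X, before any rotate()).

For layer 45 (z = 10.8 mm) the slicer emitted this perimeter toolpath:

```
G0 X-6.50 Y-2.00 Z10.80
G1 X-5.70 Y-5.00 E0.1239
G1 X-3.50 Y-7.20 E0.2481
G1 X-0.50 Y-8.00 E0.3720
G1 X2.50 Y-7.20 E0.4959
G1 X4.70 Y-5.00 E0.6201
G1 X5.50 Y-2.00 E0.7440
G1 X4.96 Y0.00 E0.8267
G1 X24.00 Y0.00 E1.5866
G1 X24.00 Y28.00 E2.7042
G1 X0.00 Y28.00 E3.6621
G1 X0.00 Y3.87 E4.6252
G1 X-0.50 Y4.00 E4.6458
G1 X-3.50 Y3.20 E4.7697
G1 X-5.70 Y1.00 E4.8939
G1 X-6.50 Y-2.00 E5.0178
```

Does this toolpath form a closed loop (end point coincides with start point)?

Start point (G0): (-6.50, -2.00). End point (last G1): the path returns to the start — closed.

yes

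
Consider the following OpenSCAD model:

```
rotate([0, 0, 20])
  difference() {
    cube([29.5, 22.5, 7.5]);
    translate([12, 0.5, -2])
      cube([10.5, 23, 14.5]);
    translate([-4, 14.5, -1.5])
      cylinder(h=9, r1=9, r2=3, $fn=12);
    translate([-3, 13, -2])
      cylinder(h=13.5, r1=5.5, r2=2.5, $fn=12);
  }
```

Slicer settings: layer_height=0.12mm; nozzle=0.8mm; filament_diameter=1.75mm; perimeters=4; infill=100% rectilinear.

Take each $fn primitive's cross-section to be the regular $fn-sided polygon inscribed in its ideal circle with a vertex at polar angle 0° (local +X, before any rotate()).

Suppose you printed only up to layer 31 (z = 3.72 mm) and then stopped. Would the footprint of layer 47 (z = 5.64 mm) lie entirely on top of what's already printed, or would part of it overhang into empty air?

part overhangs

Compare the two slices. At z = 3.72: the cube is present — its section is the full 29.5×22.5 rectangle (area 663.75 mm²); the cube at (12, 0.5) (footprint 10.5×23) is included at this height (area 241.50 mm²); the cone at (-4, 14.5): at t=0.580 of its height the radius interpolates to r₁+(r₂−r₁)t = 5.520, giving a regular 12-gon of that circumradius (area = (12/2)·5.520²·sin(360°/12) = 91.41 mm²); the cone at (-3, 13) (r1=5.5→r2=2.5) has section circumradius 4.229 here — a regular 12-gon (area = (12/2)·4.229²·sin(360°/12) = 53.65 mm²); After the difference (first − rest): starting from the 29.5×22.5 cube (663.75 mm²), the 10.5×23 cube at (12, 0.5) partially overlaps it — only the 231.00 mm² overlap (of its 241.50 mm²) is removed, clipping the outline; the cone at (-4, 14.5) partially overlaps it — only the 6.96 mm² overlap (of its 91.41 mm²) is removed, clipping the outline; the cone at (-3, 13) partially overlaps it — only the 0.73 mm² overlap (of its 53.65 mm²) is removed, clipping the outline — area = 425.06 mm²; (rotated 20° about Z; rotation is an isometry so areas/perimeters/island counts are preserved). At z = 5.64: the cube (footprint 29.5×22.5) is included at this height (area 663.75 mm²); the 10.5×23 cube at (12, 0.5) contributes its full rectangle (area 241.50 mm²); the cone at (-4, 14.5) (r1=9→r2=3) has section circumradius 4.240 here — a regular 12-gon (area = (12/2)·4.240²·sin(360°/12) = 53.93 mm²); the cone at (-3, 13): at t=0.566 of its height the radius interpolates to r₁+(r₂−r₁)t = 3.802, giving a regular 12-gon of that circumradius (area = (12/2)·3.802²·sin(360°/12) = 43.37 mm²); After the difference (first − rest): starting from the 29.5×22.5 cube (663.75 mm²), the 10.5×23 cube at (12, 0.5) partially overlaps it — only the 231.00 mm² overlap (of its 241.50 mm²) is removed, clipping the outline; the cone at (-4, 14.5) partially overlaps it — only the 0.21 mm² overlap (of its 53.93 mm²) is removed, clipping the outline; the cone at (-3, 13) partially overlaps it — only the 1.96 mm² overlap (of its 43.37 mm²) is removed, clipping the outline — area = 430.58 mm²; (whole slice rotated 20° about Z — lengths, areas and connectivity unchanged). Checking containment: at z = 5.64 the cross-section extends beyond the z = 3.72 cross-section by about 5.51 mm².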